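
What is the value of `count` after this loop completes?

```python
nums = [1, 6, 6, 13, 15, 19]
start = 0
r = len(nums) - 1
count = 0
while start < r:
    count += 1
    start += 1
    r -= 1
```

Iterations until pointers meet (list length 6)
`count` takes the values: 0 → 1 → 2 → 3

Answer: 3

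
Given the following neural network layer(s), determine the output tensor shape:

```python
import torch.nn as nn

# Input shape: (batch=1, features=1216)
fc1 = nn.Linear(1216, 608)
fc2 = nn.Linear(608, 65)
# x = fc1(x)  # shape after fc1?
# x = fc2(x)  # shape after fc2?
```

Input: (1, 1216) -> after fc1: (1, 608) -> Output: (1, 65)

Answer: (1, 65)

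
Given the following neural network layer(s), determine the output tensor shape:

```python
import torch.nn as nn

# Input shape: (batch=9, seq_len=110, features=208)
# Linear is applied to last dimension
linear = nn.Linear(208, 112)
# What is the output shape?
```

Input: (9, 110, 208) -> Output: (9, 110, 112)

Answer: (9, 110, 112)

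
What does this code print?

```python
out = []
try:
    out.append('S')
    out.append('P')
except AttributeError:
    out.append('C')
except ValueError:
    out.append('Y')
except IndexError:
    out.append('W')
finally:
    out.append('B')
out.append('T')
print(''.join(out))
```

Execution trace: 'S' (try body) → 'P' (try body, no exception) → 'B' (finally) → 'T' (after the try/except). Output: SPBT

Answer: SPBT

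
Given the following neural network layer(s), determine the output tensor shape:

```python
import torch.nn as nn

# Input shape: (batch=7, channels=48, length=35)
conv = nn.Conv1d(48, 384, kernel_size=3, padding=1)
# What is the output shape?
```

Input: (7, 48, 35) -> Output: (7, 384, 35)

Answer: (7, 384, 35)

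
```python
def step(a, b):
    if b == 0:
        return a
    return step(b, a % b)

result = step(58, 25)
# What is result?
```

step(58, 25) -> step(25, 8) -> step(8, 1) -> step(1, 0) -> 1

Answer: 1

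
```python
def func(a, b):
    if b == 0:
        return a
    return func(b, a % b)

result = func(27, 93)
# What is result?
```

func(27, 93) -> func(93, 27) -> func(27, 12) -> func(12, 3) -> func(3, 0) -> 3

Answer: 3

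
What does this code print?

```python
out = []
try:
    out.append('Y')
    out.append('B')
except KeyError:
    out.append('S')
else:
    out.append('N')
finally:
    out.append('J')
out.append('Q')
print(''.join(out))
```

Execution trace: 'Y' (try body) → 'B' (try body, no exception) → 'N' (else) → 'J' (finally) → 'Q' (after the try/except). Output: YBNJQ

Answer: YBNJQ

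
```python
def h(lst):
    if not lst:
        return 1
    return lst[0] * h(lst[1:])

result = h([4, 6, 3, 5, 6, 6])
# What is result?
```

Product over [4, 6, 3, 5, 6, 6] = 4 * 6 * 3 * 5 * 6 * 6 = 12960

Answer: 12960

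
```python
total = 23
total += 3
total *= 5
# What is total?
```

Trace:
`total = 23` → total = 23
`total += 3` → total = 26
`total *= 5` → total = 130
So total = 130

Answer: 130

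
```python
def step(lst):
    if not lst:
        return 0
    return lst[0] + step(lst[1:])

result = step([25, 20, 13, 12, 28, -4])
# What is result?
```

25 + 20 + 13 + 12 + 28 + (-4) + 0 = 94

Answer: 94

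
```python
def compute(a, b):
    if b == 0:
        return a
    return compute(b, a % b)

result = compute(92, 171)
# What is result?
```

compute(92, 171) -> compute(171, 92) -> compute(92, 79) -> compute(79, 13) -> compute(13, 1) -> compute(1, 0) -> 1

Answer: 1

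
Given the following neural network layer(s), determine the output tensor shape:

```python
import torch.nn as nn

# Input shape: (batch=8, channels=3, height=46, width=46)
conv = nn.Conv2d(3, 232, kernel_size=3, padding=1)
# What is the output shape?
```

Input: (8, 3, 46, 46) -> Output: (8, 232, 46, 46)

Answer: (8, 232, 46, 46)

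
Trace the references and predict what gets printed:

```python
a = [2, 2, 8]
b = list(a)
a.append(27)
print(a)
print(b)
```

Key concept: list() constructor creates copy.
Step by step:
`a = [2, 2, 8]` → a = [2, 2, 8]
`b = list(a)` → b = [2, 2, 8]
`a.append(27)` → a = [2, 2, 8, 27]
`print(a)` → prints [2, 2, 8, 27]
`print(b)` → prints [2, 2, 8]

Answer:
[2, 2, 8, 27]
[2, 2, 8]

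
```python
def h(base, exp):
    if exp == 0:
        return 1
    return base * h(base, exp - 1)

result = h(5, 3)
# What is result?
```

h(5, 3) = 5 * 5 * 5 = 125

Answer: 125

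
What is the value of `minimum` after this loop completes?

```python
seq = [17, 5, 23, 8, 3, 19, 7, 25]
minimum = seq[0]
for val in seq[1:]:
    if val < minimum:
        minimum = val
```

Minimum of [17, 5, 23, 8, 3, 19, 7, 25]
`minimum` takes the values: 17 → 5 → 3

Answer: 3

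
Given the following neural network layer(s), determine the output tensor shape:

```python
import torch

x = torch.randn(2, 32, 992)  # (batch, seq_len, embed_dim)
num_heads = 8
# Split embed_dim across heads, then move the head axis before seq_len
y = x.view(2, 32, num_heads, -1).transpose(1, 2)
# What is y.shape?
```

Input: (2, 32, 992) -> head_dim = 992 // 8 = 124; after view: (2, 32, 8, 124) -> after transpose(1, 2): (2, 8, 32, 124) -> Output: (2, 8, 32, 124)

Answer: (2, 8, 32, 124)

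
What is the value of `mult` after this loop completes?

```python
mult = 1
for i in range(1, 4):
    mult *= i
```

3! = 6
`mult` takes the values: 1 → 2 → 6

Answer: 6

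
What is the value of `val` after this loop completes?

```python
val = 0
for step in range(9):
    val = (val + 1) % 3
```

Increment mod 3, 9 times = 0
`val` takes the values: 0 → 1 → 2 → 0 → 1 → 2 → 0 → 1 → 2 → 0

Answer: 0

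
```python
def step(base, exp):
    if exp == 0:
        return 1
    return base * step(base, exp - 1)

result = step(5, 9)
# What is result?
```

step(5, 9) = 5 * 5 * 5 * 5 * 5 * 5 * 5 * 5 * 5 = 1953125

Answer: 1953125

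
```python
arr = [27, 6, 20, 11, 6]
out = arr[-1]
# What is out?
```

Trace:
`arr = [27, 6, 20, 11, 6]` → arr = [27, 6, 20, 11, 6]
`out = arr[-1]` → out = 6
So out = 6

Answer: 6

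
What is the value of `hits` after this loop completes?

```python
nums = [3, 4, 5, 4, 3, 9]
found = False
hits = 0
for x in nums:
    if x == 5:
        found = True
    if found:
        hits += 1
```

Count elements after first 5 in [3, 4, 5, 4, 3, 9]
`hits` takes the values: 0 → 1 → 2 → 3 → 4

Answer: 4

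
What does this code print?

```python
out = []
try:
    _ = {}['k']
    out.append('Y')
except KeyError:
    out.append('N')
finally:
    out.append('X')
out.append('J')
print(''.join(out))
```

Execution trace: 'N' (except KeyError) → 'X' (finally) → 'J' (after the try/except). Output: NXJ

Answer: NXJ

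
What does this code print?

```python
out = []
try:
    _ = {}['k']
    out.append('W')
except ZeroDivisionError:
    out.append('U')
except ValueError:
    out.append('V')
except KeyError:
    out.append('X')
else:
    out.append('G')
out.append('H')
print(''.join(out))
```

Execution trace: 'X' (except KeyError) → 'H' (after the try/except). Output: XH

Answer: XH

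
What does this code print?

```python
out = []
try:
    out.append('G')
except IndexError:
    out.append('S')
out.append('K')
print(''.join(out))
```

Execution trace: 'G' (try body, no exception) → 'K' (after the try/except). Output: GK

Answer: GK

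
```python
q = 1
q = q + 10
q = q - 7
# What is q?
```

Trace:
`q = 1` → q = 1
`q = q + 10` → q = 11
`q = q - 7` → q = 4
So q = 4

Answer: 4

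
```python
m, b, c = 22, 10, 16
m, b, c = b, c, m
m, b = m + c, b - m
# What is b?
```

Trace:
`m, b, c = 22, 10, 16` → m = 22; b = 10; c = 16
`m, b, c = b, c, m` → m = 10; b = 16; c = 22
`m, b = m + c, b - m` → m = 32; b = 6
So b = 6

Answer: 6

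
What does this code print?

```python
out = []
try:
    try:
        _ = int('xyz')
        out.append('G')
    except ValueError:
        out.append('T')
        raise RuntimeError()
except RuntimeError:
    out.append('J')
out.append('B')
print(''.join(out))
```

Execution trace: 'T' (inner except ValueError) → 'J' (outer except RuntimeError) → 'B' (after the try/except). Output: TJB

Answer: TJB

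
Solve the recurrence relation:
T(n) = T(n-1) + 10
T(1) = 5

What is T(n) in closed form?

Unrolling: T(n) = T(1) + 10·(n-1) = 5 + 10(n-1) = 10n - 5.

Answer: T(n) = 10n - 5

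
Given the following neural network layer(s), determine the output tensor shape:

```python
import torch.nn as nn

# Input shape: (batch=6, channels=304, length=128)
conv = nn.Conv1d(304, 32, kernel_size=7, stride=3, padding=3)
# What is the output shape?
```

Input: (6, 304, 128) -> Output: (6, 32, 43)

Answer: (6, 32, 43)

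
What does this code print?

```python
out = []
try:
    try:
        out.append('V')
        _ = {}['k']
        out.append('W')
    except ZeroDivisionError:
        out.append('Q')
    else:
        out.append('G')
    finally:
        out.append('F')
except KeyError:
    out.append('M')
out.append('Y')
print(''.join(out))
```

Execution trace: 'V' (try body) → 'F' (finally) → 'M' (outer except KeyError) → 'Y' (after the try/except). Output: VFMY

Answer: VFMY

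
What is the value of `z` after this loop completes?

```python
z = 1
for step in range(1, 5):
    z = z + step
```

Start at 1, add 1 through 4
`z` takes the values: 1 → 2 → 4 → 7 → 11

Answer: 11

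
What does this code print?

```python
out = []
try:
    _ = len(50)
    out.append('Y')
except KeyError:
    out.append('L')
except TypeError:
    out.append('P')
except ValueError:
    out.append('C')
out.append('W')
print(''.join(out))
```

Execution trace: 'P' (except TypeError) → 'W' (after the try/except). Output: PW

Answer: PW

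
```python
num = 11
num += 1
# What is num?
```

Trace:
`num = 11` → num = 11
`num += 1` → num = 12
So num = 12

Answer: 12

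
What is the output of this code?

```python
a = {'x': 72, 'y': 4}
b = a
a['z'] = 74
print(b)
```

Key concept: dict aliasing.
Step by step:
`a = {'x': 72, 'y': 4}` → a = {'x': 72, 'y': 4}
`b = a` → b = {'x': 72, 'y': 4} (same object as a)
`a['z'] = 74` → a = {'x': 72, 'y': 4, 'z': 74} (same object as b); b = {'x': 72, 'y': 4, 'z': 74} (same object as a)
`print(b)` → prints {'x': 72, 'y': 4, 'z': 74}

Answer: {'x': 72, 'y': 4, 'z': 74}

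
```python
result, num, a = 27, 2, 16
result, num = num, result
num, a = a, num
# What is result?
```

Trace:
`result, num, a = 27, 2, 16` → result = 27; num = 2; a = 16
`result, num = num, result` → result = 2; num = 27
`num, a = a, num` → num = 16; a = 27
So result = 2

Answer: 2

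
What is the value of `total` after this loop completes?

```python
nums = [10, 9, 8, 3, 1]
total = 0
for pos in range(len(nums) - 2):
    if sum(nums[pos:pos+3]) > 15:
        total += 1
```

Count windows with sum > 15
`total` takes the values: 0 → 1 → 2

Answer: 2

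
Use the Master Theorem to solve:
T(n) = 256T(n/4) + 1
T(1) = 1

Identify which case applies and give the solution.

a=256, b=4, f(n)=1. log_4(256) = 4. Since c=0 < 4, Case 1 applies: T(n) = Θ(n^log_b(a)) = O(n^4).

Answer: O(n^4) - Case 1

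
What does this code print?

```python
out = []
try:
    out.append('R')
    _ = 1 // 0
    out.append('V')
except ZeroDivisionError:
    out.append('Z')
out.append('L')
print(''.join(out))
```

Execution trace: 'R' (try body) → 'Z' (except ZeroDivisionError) → 'L' (after the try/except). Output: RZL

Answer: RZL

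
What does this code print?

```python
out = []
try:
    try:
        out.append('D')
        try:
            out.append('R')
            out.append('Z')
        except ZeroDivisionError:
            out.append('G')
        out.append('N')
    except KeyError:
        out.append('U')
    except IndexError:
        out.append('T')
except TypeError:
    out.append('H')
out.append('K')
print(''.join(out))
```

Execution trace: 'D' (try body) → 'R' (inner try body) → 'Z' (inner try body, no exception) → 'N' (try body, no exception) → 'K' (after the try/except). Output: DRZNK

Answer: DRZNK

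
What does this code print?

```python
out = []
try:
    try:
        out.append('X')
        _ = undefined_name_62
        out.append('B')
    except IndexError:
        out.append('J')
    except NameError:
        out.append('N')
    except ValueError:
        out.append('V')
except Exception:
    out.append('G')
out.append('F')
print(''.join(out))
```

Execution trace: 'X' (inner try body) → 'N' (inner except NameError) → 'F' (after the try/except). Output: XNF

Answer: XNF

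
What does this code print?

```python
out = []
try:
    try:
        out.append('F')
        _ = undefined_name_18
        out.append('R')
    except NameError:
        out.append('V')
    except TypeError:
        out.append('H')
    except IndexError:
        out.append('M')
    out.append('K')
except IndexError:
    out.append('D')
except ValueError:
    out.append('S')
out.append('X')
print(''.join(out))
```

Execution trace: 'F' (inner try body) → 'V' (inner except NameError) → 'K' (try body, no exception) → 'X' (after the try/except). Output: FVKX

Answer: FVKX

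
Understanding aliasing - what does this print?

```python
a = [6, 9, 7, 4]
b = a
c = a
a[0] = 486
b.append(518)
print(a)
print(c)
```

Key concept: multiple aliases.
Step by step:
`a = [6, 9, 7, 4]` → a = [6, 9, 7, 4]
`b = a` → b = [6, 9, 7, 4] (same object as a)
`c = a` → c = [6, 9, 7, 4] (same object as a, b)
`a[0] = 486` → a = [486, 9, 7, 4] (same object as b, c); b = [486, 9, 7, 4] (same object as a, c); c = [486, 9, 7, 4] (same object as a, b)
`b.append(518)` → a = [486, 9, 7, 4, 518] (same object as b, c); b = [486, 9, 7, 4, 518] (same object as a, c); c = [486, 9, 7, 4, 518] (same object as a, b)
`print(a)` → prints [486, 9, 7, 4, 518]
`print(c)` → prints [486, 9, 7, 4, 518]

Answer:
[486, 9, 7, 4, 518]
[486, 9, 7, 4, 518]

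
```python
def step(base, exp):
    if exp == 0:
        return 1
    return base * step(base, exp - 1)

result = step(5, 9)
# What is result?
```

step(5, 9) = 5 * 5 * 5 * 5 * 5 * 5 * 5 * 5 * 5 = 1953125

Answer: 1953125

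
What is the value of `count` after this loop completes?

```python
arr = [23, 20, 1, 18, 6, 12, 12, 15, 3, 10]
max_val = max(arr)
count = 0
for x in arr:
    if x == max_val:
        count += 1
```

Count of max value 23 in [23, 20, 1, 18, 6, 12, 12, 15, 3, 10]
`count` takes the values: 0 → 1

Answer: 1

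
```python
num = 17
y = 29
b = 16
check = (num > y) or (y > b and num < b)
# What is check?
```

Trace:
`num = 17` → num = 17
`y = 29` → y = 29
`b = 16` → b = 16
`check = (num > y) or (y > b and num < b)` → check = False
So check = False

Answer: False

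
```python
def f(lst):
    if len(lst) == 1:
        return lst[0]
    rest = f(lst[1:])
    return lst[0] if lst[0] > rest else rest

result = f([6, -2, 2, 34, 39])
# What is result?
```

Recursive max over [6, -2, 2, 34, 39] = 39

Answer: 39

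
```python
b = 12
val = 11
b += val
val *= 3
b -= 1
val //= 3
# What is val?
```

Trace:
`b = 12` → b = 12
`val = 11` → val = 11
`b += val` → b = 23
`val *= 3` → val = 33
`b -= 1` → b = 22
`val //= 3` → val = 11
So val = 11

Answer: 11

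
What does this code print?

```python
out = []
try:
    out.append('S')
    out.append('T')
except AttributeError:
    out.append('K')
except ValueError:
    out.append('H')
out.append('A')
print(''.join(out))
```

Execution trace: 'S' (try body) → 'T' (try body, no exception) → 'A' (after the try/except). Output: STA

Answer: STA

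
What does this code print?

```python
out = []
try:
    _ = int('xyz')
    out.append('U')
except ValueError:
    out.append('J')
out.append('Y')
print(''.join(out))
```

Execution trace: 'J' (except ValueError) → 'Y' (after the try/except). Output: JY

Answer: JY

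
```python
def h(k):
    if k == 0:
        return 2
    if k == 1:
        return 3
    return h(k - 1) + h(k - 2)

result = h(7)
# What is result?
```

Build up from base cases: h(0)=2, h(1)=3, h(2)=5, h(3)=8, h(4)=13, h(5)=21, h(6)=34, ..., h(7)=55

Answer: 55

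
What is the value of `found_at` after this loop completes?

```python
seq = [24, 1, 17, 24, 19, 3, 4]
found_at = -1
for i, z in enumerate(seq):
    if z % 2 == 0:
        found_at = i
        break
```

First even number index in [24, 1, 17, 24, 19, 3, 4]
`found_at` takes the values: -1 → 0

Answer: 0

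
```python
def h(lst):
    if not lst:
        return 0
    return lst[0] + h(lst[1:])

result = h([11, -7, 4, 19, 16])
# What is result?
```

11 + (-7) + 4 + 19 + 16 + 0 = 43

Answer: 43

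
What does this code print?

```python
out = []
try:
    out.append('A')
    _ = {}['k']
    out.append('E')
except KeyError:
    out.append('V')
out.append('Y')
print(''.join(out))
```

Execution trace: 'A' (try body) → 'V' (except KeyError) → 'Y' (after the try/except). Output: AVY

Answer: AVY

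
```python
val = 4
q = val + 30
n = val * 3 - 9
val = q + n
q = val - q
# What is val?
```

Trace:
`val = 4` → val = 4
`q = val + 30` → q = 34
`n = val * 3 - 9` → n = 3
`val = q + n` → val = 37
`q = val - q` → q = 3
So val = 37

Answer: 37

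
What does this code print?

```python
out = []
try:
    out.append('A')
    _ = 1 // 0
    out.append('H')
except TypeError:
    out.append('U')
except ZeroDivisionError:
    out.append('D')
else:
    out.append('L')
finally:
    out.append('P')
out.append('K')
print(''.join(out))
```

Execution trace: 'A' (try body) → 'D' (except ZeroDivisionError) → 'P' (finally) → 'K' (after the try/except). Output: ADPK

Answer: ADPK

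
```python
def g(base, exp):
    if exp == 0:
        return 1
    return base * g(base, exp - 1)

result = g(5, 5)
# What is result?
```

g(5, 5) = 5 * 5 * 5 * 5 * 5 = 3125

Answer: 3125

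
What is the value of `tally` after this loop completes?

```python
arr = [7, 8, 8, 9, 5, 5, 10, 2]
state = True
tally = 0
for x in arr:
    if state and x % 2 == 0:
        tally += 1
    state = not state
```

Count even values at even positions
`tally` takes the values: 0 → 1 → 2

Answer: 2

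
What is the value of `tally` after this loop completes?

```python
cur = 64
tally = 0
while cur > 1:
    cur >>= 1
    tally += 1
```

Count right shifts until 1
`tally` takes the values: 0 → 1 → 2 → 3 → 4 → 5 → 6

Answer: 6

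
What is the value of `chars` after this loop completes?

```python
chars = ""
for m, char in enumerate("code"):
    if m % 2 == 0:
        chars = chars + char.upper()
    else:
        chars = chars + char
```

Uppercase even positions in 'code'
`chars` takes the values: "" → "C" → "Co" → "CoD" → "CoDe"

Answer: "CoDe"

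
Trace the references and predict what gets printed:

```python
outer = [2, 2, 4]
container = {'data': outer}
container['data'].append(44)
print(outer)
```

Key concept: dict holds reference to list.
Step by step:
`outer = [2, 2, 4]` → outer = [2, 2, 4]
`container = {'data': outer}` → container = {'data': [2, 2, 4]}
`container['data'].append(44)` → outer = [2, 2, 4, 44]; container = {'data': [2, 2, 4, 44]}
`print(outer)` → prints [2, 2, 4, 44]

Answer: [2, 2, 4, 44]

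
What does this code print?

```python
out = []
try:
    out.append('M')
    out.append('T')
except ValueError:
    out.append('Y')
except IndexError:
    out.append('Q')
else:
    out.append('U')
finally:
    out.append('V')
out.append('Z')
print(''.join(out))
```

Execution trace: 'M' (try body) → 'T' (try body, no exception) → 'U' (else) → 'V' (finally) → 'Z' (after the try/except). Output: MTUVZ

Answer: MTUVZ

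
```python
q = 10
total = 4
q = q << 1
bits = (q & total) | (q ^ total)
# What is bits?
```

Trace:
`q = 10` → q = 10
`total = 4` → total = 4
`q = q << 1` → q = 20
`bits = (q & total) | (q ^ total)` → bits = 20
So bits = 20

Answer: 20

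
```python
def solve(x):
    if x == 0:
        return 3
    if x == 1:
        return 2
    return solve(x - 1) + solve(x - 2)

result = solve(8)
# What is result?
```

Build up from base cases: solve(0)=3, solve(1)=2, solve(2)=5, solve(3)=7, solve(4)=12, solve(5)=19, solve(6)=31, ..., solve(8)=81

Answer: 81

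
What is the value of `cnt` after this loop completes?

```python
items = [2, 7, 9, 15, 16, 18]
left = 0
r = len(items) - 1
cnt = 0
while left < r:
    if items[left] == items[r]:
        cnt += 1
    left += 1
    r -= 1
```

Count matching pairs from ends
`cnt` takes the values: 0

Answer: 0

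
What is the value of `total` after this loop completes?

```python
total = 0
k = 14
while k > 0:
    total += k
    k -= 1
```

Sum 14 down to 1
`total` takes the values: 0 → 14 → 27 → 39 → 50 → 60 → 69 → 77 → 84 → 90 → 95 → 99 → 102 → 104 → 105

Answer: 105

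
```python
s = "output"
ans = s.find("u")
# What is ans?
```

Trace:
`s = "output"` → s = 'output'
`ans = s.find("u")` → ans = 1
So ans = 1

Answer: 1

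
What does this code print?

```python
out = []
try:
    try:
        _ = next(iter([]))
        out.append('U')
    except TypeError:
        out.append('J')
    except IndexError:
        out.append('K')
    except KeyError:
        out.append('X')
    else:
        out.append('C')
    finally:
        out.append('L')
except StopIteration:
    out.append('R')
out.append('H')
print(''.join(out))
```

Execution trace: 'L' (finally) → 'R' (outer except StopIteration) → 'H' (after the try/except). Output: LRH

Answer: LRH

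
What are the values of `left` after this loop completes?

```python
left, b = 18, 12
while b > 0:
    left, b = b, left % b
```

GCD of 18 and 12
`left` takes the values: 18 → 12 → 6

Answer: 6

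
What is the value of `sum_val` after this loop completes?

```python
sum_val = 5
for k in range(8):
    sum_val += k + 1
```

Start at 5, add 1 to 8 = 41
`sum_val` takes the values: 5 → 6 → 8 → 11 → 15 → 20 → 26 → 33 → 41

Answer: 41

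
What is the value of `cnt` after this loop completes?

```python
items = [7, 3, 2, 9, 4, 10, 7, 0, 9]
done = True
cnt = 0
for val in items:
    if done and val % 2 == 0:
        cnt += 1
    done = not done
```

Count even values at even positions
`cnt` takes the values: 0 → 1 → 2

Answer: 2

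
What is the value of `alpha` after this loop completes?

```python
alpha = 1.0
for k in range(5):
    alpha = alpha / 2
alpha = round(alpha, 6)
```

Halving LR 5 times: 1 / 2^5
`alpha` takes the values: 1.0 → 0.5 → 0.25 → 0.125 → 0.0625 → 0.03125

Answer: 0.03125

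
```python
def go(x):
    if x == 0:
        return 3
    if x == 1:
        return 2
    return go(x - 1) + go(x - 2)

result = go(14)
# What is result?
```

Build up from base cases: go(0)=3, go(1)=2, go(2)=5, go(3)=7, go(4)=12, go(5)=19, go(6)=31, ..., go(14)=1453

Answer: 1453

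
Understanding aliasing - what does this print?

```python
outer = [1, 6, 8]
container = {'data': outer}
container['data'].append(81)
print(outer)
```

Key concept: dict holds reference to list.
Step by step:
`outer = [1, 6, 8]` → outer = [1, 6, 8]
`container = {'data': outer}` → container = {'data': [1, 6, 8]}
`container['data'].append(81)` → outer = [1, 6, 8, 81]; container = {'data': [1, 6, 8, 81]}
`print(outer)` → prints [1, 6, 8, 81]

Answer: [1, 6, 8, 81]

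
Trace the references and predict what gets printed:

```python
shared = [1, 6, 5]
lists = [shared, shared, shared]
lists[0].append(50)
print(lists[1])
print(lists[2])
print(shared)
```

Key concept: list of same reference.
Step by step:
`shared = [1, 6, 5]` → shared = [1, 6, 5]
`lists = [shared, shared, shared]` → lists = [[1, 6, 5], [1, 6, 5], [1, 6, 5]]
`lists[0].append(50)` → shared = [1, 6, 5, 50]; lists = [[1, 6, 5, 50], [1, 6, 5, 50], [1, 6, 5, 50]]
`print(lists[1])` → prints [1, 6, 5, 50]
`print(lists[2])` → prints [1, 6, 5, 50]
`print(shared)` → prints [1, 6, 5, 50]

Answer:
[1, 6, 5, 50]
[1, 6, 5, 50]
[1, 6, 5, 50]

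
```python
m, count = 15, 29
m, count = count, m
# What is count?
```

Trace:
`m, count = 15, 29` → m = 15; count = 29
`m, count = count, m` → m = 29; count = 15
So count = 15

Answer: 15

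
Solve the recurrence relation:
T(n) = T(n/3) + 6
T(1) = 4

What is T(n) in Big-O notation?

Each step divides n by 3 and adds 6. After log_3(n) steps we reach T(1)=4. So T(n) = 6·log_3(n) + 4 = O(log n).

Answer: O(log n)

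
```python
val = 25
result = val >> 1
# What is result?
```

Trace:
`val = 25` → val = 25
`result = val >> 1` → result = 12
So result = 12

Answer: 12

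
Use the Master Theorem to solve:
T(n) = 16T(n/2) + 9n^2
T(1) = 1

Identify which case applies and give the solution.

a=16, b=2, f(n)=9n^2. log_2(16) = 4. Since c=2 < 4, Case 1 applies: T(n) = Θ(n^log_b(a)) = O(n^4).

Answer: O(n^4) - Case 1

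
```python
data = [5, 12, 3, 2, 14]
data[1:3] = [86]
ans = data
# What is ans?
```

Trace:
`data = [5, 12, 3, 2, 14]` → data = [5, 12, 3, 2, 14]
`data[1:3] = [86]` → data = [5, 86, 2, 14]
`ans = data` → ans = [5, 86, 2, 14]
So ans = [5, 86, 2, 14]

Answer: [5, 86, 2, 14]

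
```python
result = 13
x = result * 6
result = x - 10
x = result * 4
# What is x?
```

Trace:
`result = 13` → result = 13
`x = result * 6` → x = 78
`result = x - 10` → result = 68
`x = result * 4` → x = 272
So x = 272

Answer: 272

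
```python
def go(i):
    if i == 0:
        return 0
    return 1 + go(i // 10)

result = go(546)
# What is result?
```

Count of digits of 546: 3

Answer: 3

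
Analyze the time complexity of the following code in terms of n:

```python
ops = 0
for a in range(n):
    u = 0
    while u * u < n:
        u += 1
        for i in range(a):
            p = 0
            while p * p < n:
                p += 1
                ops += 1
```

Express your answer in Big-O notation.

Each loop level contributes: n × √n × n × √n. Multiplying the contributions gives O(n^3).

Answer: O(n^3)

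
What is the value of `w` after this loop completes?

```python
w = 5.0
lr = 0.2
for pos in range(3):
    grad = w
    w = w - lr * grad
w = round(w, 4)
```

Gradient descent: w = 5.0 * (1 - 0.2)^3
`w` takes the values: 5.0 → 4.0 → 3.2 → 2.56

Answer: 2.56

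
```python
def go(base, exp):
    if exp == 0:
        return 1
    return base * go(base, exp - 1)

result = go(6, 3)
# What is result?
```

go(6, 3) = 6 * 6 * 6 = 216

Answer: 216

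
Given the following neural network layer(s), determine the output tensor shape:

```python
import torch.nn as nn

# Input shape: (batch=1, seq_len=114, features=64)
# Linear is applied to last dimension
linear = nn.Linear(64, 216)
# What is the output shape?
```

Input: (1, 114, 64) -> Output: (1, 114, 216)

Answer: (1, 114, 216)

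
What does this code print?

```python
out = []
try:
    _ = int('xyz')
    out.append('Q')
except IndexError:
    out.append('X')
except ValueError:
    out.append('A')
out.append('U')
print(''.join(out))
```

Execution trace: 'A' (except ValueError) → 'U' (after the try/except). Output: AU

Answer: AU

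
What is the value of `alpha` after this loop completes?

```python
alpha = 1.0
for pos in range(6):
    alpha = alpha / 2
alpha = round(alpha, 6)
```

Halving LR 6 times: 1 / 2^6
`alpha` takes the values: 1.0 → 0.5 → 0.25 → 0.125 → 0.0625 → 0.03125 → 0.015625

Answer: 0.015625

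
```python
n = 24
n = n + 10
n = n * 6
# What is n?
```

Trace:
`n = 24` → n = 24
`n = n + 10` → n = 34
`n = n * 6` → n = 204
So n = 204

Answer: 204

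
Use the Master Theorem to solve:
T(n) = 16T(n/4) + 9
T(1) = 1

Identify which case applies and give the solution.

a=16, b=4, f(n)=9. log_4(16) = 2. Since c=0 < 2, Case 1 applies: T(n) = Θ(n^log_b(a)) = O(n^2).

Answer: O(n^2) - Case 1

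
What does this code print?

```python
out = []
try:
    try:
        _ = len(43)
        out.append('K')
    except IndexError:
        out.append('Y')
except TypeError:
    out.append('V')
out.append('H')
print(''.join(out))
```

Execution trace: 'V' (outer except TypeError) → 'H' (after the try/except). Output: VH

Answer: VH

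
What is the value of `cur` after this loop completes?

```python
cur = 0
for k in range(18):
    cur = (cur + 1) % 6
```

Increment mod 6, 18 times = 0
`cur` takes the values: 0 → 1 → 2 → 3 → 4 → 5 → 0 → 1 → 2 → 3 → 4 → 5 → 0 → 1 → 2 → 3 → 4 → 5 → 0

Answer: 0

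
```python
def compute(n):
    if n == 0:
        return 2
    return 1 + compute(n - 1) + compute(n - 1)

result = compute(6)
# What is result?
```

compute(n) = 1 + 2·compute(n-1), compute(0)=2. Closed form: (2+1)·2^6 - 1 = 191.

Answer: 191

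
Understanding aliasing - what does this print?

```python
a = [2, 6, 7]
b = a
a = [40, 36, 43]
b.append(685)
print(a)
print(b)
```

Key concept: rebinding vs mutation: a is rebound to a new list, b still points at the original.
Step by step:
`a = [2, 6, 7]` → a = [2, 6, 7]
`b = a` → b = [2, 6, 7] (same object as a)
`a = [40, 36, 43]` → a = [40, 36, 43]
`b.append(685)` → b = [2, 6, 7, 685]
`print(a)` → prints [40, 36, 43]
`print(b)` → prints [2, 6, 7, 685]

Answer:
[40, 36, 43]
[2, 6, 7, 685]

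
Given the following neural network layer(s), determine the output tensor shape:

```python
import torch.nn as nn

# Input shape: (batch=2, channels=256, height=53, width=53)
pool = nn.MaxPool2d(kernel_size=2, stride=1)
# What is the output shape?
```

Input: (2, 256, 53, 53) -> Output: (2, 256, 52, 52)

Answer: (2, 256, 52, 52)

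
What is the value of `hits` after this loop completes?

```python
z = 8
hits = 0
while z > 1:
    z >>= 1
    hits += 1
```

Count right shifts until 1
`hits` takes the values: 0 → 1 → 2 → 3

Answer: 3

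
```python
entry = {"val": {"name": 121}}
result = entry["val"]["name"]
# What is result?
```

Trace:
`entry = {"val": {"name": 121}}` → entry = {'val': {'name': 121}}
`result = entry["val"]["name"]` → result = 121
So result = 121

Answer: 121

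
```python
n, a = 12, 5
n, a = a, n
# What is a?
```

Trace:
`n, a = 12, 5` → n = 12; a = 5
`n, a = a, n` → n = 5; a = 12
So a = 12

Answer: 12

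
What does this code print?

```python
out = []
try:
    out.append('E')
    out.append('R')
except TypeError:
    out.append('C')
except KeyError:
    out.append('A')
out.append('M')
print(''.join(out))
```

Execution trace: 'E' (try body) → 'R' (try body, no exception) → 'M' (after the try/except). Output: ERM

Answer: ERM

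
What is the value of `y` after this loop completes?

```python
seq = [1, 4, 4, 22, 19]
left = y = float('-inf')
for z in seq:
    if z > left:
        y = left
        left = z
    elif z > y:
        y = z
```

Second largest (with repeats) in [1, 4, 4, 22, 19]
`y` takes the values: -inf → 1 → 4 → 19

Answer: 19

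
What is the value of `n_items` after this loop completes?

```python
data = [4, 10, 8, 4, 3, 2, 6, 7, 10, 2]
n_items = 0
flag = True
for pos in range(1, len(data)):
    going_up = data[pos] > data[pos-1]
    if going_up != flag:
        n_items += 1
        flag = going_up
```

Count direction changes in [4, 10, 8, 4, 3, 2, 6, 7, 10, 2]
`n_items` takes the values: 0 → 1 → 2 → 3

Answer: 3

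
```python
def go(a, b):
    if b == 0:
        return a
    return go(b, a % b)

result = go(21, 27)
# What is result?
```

go(21, 27) -> go(27, 21) -> go(21, 6) -> go(6, 3) -> go(3, 0) -> 3

Answer: 3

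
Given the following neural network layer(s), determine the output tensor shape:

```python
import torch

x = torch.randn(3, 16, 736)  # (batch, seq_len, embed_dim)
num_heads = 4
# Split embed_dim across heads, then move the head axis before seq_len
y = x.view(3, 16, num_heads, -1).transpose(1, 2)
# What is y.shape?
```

Input: (3, 16, 736) -> head_dim = 736 // 4 = 184; after view: (3, 16, 4, 184) -> after transpose(1, 2): (3, 4, 16, 184) -> Output: (3, 4, 16, 184)

Answer: (3, 4, 16, 184)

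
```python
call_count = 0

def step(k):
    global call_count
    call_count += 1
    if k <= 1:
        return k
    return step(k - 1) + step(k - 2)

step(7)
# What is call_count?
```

Calls(k) = 1 + Calls(k-1) + Calls(k-2); Calls(0)=Calls(1)=1. For k=7 this gives 41.

Answer: 41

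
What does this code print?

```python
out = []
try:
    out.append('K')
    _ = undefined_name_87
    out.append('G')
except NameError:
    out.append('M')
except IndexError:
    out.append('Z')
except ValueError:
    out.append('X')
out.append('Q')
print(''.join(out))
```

Execution trace: 'K' (try body) → 'M' (except NameError) → 'Q' (after the try/except). Output: KMQ

Answer: KMQ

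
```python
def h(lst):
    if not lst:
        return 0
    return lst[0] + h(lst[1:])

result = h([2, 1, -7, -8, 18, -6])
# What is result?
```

2 + 1 + (-7) + (-8) + 18 + (-6) + 0 = 0

Answer: 0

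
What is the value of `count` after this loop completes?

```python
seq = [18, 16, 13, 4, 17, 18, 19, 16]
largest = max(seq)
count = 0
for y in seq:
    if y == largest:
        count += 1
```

Count of max value 19 in [18, 16, 13, 4, 17, 18, 19, 16]
`count` takes the values: 0 → 1

Answer: 1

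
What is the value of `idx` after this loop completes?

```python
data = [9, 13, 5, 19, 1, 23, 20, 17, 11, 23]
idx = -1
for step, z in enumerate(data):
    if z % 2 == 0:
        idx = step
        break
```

First even number index in [9, 13, 5, 19, 1, 23, 20, 17, 11, 23]
`idx` takes the values: -1 → 6

Answer: 6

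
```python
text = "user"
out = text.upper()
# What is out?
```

Trace:
`text = "user"` → text = 'user'
`out = text.upper()` → out = 'USER'
So out = 'USER'

Answer: 'USER'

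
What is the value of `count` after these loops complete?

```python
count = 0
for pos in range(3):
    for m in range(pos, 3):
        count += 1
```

Upper triangle: 3 + 2 + ... + 1
`count` takes the values: 0 → 1 → 2 → 3 → 4 → 5 → 6

Answer: 6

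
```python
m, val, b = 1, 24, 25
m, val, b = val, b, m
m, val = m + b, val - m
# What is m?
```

Trace:
`m, val, b = 1, 24, 25` → m = 1; val = 24; b = 25
`m, val, b = val, b, m` → m = 24; val = 25; b = 1
`m, val = m + b, val - m` → m = 25; val = 1
So m = 25

Answer: 25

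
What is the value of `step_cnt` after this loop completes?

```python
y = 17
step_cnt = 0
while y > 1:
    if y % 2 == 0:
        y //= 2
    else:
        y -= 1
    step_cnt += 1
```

Steps to reduce 17 to 1
`step_cnt` takes the values: 0 → 1 → 2 → 3 → 4 → 5

Answer: 5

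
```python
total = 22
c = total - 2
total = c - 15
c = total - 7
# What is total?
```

Trace:
`total = 22` → total = 22
`c = total - 2` → c = 20
`total = c - 15` → total = 5
`c = total - 7` → c = -2
So total = 5

Answer: 5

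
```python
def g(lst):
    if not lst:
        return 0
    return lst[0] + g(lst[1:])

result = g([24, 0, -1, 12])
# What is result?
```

24 + 0 + (-1) + 12 + 0 = 35

Answer: 35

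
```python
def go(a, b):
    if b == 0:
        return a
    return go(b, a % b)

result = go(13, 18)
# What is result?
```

go(13, 18) -> go(18, 13) -> go(13, 5) -> go(5, 3) -> go(3, 2) -> go(2, 1) -> go(1, 0) -> 1

Answer: 1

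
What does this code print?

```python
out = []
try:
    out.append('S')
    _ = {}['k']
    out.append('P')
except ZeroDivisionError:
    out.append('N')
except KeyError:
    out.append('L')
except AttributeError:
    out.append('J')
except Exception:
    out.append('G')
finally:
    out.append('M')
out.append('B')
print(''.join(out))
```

Execution trace: 'S' (try body) → 'L' (except KeyError) → 'M' (finally) → 'B' (after the try/except). Output: SLMB

Answer: SLMB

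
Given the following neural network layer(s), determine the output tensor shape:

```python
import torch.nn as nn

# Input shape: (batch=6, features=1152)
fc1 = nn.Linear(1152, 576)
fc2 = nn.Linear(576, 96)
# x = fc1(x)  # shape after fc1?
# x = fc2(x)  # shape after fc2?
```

Input: (6, 1152) -> after fc1: (6, 576) -> Output: (6, 96)

Answer: (6, 96)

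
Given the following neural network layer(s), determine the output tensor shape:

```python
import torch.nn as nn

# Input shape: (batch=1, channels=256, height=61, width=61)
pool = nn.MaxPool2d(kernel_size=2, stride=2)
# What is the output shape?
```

Input: (1, 256, 61, 61) -> Output: (1, 256, 30, 30)

Answer: (1, 256, 30, 30)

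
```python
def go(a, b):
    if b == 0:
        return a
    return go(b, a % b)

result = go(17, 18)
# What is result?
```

go(17, 18) -> go(18, 17) -> go(17, 1) -> go(1, 0) -> 1

Answer: 1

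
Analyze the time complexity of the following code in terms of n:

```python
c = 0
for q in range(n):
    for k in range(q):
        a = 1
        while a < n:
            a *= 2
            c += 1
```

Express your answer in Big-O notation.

Each loop level contributes: n × n × log n. Multiplying the contributions gives O(n^2 log n).

Answer: O(n^2 log n)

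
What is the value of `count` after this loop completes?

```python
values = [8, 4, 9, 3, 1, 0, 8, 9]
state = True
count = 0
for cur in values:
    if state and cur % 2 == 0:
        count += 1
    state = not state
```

Count even values at even positions
`count` takes the values: 0 → 1 → 2

Answer: 2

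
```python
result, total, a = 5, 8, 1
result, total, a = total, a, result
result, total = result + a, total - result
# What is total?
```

Trace:
`result, total, a = 5, 8, 1` → result = 5; total = 8; a = 1
`result, total, a = total, a, result` → result = 8; total = 1; a = 5
`result, total = result + a, total - result` → result = 13; total = -7
So total = -7

Answer: -7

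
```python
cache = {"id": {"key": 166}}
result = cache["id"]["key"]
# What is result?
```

Trace:
`cache = {"id": {"key": 166}}` → cache = {'id': {'key': 166}}
`result = cache["id"]["key"]` → result = 166
So result = 166

Answer: 166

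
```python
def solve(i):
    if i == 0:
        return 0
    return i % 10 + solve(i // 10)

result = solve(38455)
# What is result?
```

Sum of digits of 38455: 5 + 5 + 4 + 8 + 3 = 25

Answer: 25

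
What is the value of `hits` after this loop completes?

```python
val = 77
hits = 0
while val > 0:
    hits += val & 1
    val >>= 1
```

Count set bits in 77 (binary: 0b1001101)
`hits` takes the values: 0 → 1 → 2 → 3 → 4

Answer: 4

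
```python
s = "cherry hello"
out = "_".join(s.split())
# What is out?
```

Trace:
`s = "cherry hello"` → s = 'cherry hello'
`out = "_".join(s.split())` → out = 'cherry_hello'
So out = 'cherry_hello'

Answer: 'cherry_hello'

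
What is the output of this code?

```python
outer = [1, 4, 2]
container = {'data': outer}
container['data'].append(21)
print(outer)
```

Key concept: dict holds reference to list.
Step by step:
`outer = [1, 4, 2]` → outer = [1, 4, 2]
`container = {'data': outer}` → container = {'data': [1, 4, 2]}
`container['data'].append(21)` → outer = [1, 4, 2, 21]; container = {'data': [1, 4, 2, 21]}
`print(outer)` → prints [1, 4, 2, 21]

Answer: [1, 4, 2, 21]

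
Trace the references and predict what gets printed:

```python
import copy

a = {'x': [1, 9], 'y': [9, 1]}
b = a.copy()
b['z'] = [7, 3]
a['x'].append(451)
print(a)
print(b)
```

Key concept: shallow copy of dict with mutable values.
Step by step:
`a = {'x': [1, 9], 'y': [9, 1]}` → a = {'x': [1, 9], 'y': [9, 1]}
`b = a.copy()` → b = {'x': [1, 9], 'y': [9, 1]}
`b['z'] = [7, 3]` → b = {'x': [1, 9], 'y': [9, 1], 'z': [7, 3]}
`a['x'].append(451)` → a = {'x': [1, 9, 451], 'y': [9, 1]}; b = {'x': [1, 9, 451], 'y': [9, 1], 'z': [7, 3]}
`print(a)` → prints {'x': [1, 9, 451], 'y': [9, 1]}
`print(b)` → prints {'x': [1, 9, 451], 'y': [9, 1], 'z': [7, 3]}

Answer:
{'x': [1, 9, 451], 'y': [9, 1]}
{'x': [1, 9, 451], 'y': [9, 1], 'z': [7, 3]}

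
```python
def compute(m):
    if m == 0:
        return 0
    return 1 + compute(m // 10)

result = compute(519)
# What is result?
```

Count of digits of 519: 3

Answer: 3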